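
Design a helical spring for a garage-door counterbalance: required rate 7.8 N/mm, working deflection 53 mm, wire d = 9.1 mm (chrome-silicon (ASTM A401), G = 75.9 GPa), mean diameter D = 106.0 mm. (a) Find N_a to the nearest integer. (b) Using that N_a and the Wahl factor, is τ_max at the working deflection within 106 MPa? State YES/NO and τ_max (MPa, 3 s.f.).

N_a = Gd⁴/(8D³k) = (75.9×10³)(9.1⁴)/(8·106.0³·7.8) = 7.003 → N_a = 7
Actual rate k = Gd⁴/(8D³·7) = 7.8037 N/mm
Working load F = kδ = 7.8037·53 = 413.6 N
C = 106.0/9.1 = 11.6484; K_W = (4C−1)/(4C−4)+0.615/C = 1.1232
τ_max = K_W·8FD/(πd³) = 1.1232·148.15 = 166.41 MPa
τ_max > 106 MPa → exceeds allowable

(a) 7 coils; (b) NO, τ_max = 166 MPa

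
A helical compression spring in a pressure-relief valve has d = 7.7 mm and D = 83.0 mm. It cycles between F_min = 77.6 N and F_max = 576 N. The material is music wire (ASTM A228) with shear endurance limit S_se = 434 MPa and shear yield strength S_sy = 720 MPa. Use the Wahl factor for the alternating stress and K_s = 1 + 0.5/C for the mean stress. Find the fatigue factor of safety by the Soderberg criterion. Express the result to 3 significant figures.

1.92

C = D/d = 83.0/7.7 = 10.7792; K_W = (4C−1)/(4C−4)+0.615/C = 1.1337; K_s = 1+0.5/C = 1.0464
F_a = (F_max−F_min)/2 = 249.2 N; F_m = (F_max+F_min)/2 = 326.8 N
τ_a = K_W·8F_aD/(πd³) = 1.1337 × 115.37 = 130.8 MPa
τ_m = K_s·8F_mD/(πd³) = 1.0464 × 151.3 = 158.31 MPa
Soderberg: 1/n_f = τ_a/S_se + τ_m/S_sy = 130.8/434 + 158.31/720 = 0.30138 + 0.21988 = 0.52127
n_f = 1/0.52127 = 1.918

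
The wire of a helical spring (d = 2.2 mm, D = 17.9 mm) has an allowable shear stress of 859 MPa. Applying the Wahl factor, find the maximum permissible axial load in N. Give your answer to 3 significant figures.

C = D/d = 17.9/2.2 = 8.1364
K_W = (4C−1)/(4C−4) + 0.615/C = 31.545/28.545 + 0.0756 = 1.1807
τ_max = K·8FD/(πd³) → F_max = τ_allow·πd³/(8DK)
F_max = 859·π·2.2³/(8·17.9·1.1807) = 28735/169.07 = 169.96 N

170 N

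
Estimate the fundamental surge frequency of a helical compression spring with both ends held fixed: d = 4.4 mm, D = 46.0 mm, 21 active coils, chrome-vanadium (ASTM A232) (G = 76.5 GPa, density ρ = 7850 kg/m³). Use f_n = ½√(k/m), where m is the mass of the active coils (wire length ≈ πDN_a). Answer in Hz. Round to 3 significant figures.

k = Gd⁴/(8D³N_a) = (76.5×10³)(4.4⁴)/(8·46.0³·21) = 1.7534 N/mm = 1753.4 N/m
Wire length L = πDN_a = π·46.0·21 = 3034.8 mm
m = ρ·(πd²/4)·L = 7850 × 15.205×10⁻⁶ m² × 3.0348 m = 0.36224 kg
f_n = ½√(k/m) = 0.5·√(1753.4/0.36224) = 0.5·√(4840.6) = 34.787 Hz

34.8 Hz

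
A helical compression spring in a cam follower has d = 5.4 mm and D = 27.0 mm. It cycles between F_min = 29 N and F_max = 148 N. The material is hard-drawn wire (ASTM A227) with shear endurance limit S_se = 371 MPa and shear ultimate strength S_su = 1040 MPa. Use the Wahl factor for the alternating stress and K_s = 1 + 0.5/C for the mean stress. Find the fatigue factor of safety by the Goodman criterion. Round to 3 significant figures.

C = D/d = 27.0/5.4 = 5.0000; K_W = (4C−1)/(4C−4)+0.615/C = 1.3105; K_s = 1+0.5/C = 1.1000
F_a = (F_max−F_min)/2 = 59.5 N; F_m = (F_max+F_min)/2 = 88.5 N
τ_a = K_W·8F_aD/(πd³) = 1.3105 × 25.98 = 34.047 MPa
τ_m = K_s·8F_mD/(πd³) = 1.1000 × 38.643 = 42.507 MPa
Goodman: 1/n_f = τ_a/S_se + τ_m/S_su = 34.047/371 + 42.507/1040 = 0.09177 + 0.04087 = 0.13264
n_f = 1/0.13264 = 7.539

7.54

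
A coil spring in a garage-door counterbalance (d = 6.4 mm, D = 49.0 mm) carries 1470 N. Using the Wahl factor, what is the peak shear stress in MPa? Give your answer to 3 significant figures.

Spring index C = D/d = 49.0/6.4 = 7.6562
K_W = (4C−1)/(4C−4) + 0.615/C = 29.625/26.625 + 0.0803 = 1.1930
τ₀ = 8FD/(πd³) = 8·1470·49.0/(π·6.4³) = 576240/823.55 = 699.7 MPa
τ_max = K·τ₀ = 1.1930 × 699.7 = 834.75 MPa

835 MPa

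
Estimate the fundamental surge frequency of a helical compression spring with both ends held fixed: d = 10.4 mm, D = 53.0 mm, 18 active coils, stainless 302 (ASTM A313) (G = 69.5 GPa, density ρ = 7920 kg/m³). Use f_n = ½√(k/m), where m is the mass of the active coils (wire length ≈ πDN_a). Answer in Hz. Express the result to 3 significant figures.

68.6 Hz

k = Gd⁴/(8D³N_a) = (69.5×10³)(10.4⁴)/(8·53.0³·18) = 37.925 N/mm = 37925 N/m
Wire length L = πDN_a = π·53.0·18 = 2997.1 mm
m = ρ·(πd²/4)·L = 7920 × 84.949×10⁻⁶ m² × 2.9971 m = 2.0164 kg
f_n = ½√(k/m) = 0.5·√(37925/2.0164) = 0.5·√(18808) = 68.572 Hz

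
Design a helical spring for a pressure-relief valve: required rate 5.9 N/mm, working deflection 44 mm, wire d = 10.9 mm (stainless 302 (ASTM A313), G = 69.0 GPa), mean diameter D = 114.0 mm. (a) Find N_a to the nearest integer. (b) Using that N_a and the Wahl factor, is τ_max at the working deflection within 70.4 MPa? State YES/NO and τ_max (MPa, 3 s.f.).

N_a = Gd⁴/(8D³k) = (69.0×10³)(10.9⁴)/(8·114.0³·5.9) = 13.93 → N_a = 14
Actual rate k = Gd⁴/(8D³·14) = 5.8698 N/mm
Working load F = kδ = 5.8698·44 = 258.27 N
C = 114.0/10.9 = 10.4587; K_W = (4C−1)/(4C−4)+0.615/C = 1.1381
τ_max = K_W·8FD/(πd³) = 1.1381·57.895 = 65.89 MPa
τ_max ≤ 70.4 MPa → acceptable

(a) 14 coils; (b) YES, τ_max = 65.9 MPa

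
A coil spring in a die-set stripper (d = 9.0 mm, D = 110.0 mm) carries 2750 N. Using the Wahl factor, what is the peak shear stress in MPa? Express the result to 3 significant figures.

1180 MPa

Spring index C = D/d = 110.0/9.0 = 12.2222
K_W = (4C−1)/(4C−4) + 0.615/C = 47.889/44.889 + 0.0503 = 1.1171
τ₀ = 8FD/(πd³) = 8·2750·110.0/(π·9.0³) = 2.42e+06/2290.2 = 1056.7 MPa
τ_max = K·τ₀ = 1.1171 × 1056.7 = 1180.5 MPa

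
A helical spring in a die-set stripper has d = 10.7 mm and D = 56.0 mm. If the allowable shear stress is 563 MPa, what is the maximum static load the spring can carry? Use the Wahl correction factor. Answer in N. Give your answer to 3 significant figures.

3740 N

C = D/d = 56.0/10.7 = 5.2336
K_W = (4C−1)/(4C−4) + 0.615/C = 19.935/16.935 + 0.1175 = 1.2947
τ_max = K·8FD/(πd³) → F_max = τ_allow·πd³/(8DK)
F_max = 563·π·10.7³/(8·56.0·1.2947) = 2.1668e+06/580.01 = 3735.7 N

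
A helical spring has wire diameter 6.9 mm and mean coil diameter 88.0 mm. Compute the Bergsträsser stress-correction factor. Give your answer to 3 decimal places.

1.104

C = D/d = 88.0/6.9 = 12.7536
K_B = (4C+2)/(4C−3) = 53.014/48.014 = 1.1041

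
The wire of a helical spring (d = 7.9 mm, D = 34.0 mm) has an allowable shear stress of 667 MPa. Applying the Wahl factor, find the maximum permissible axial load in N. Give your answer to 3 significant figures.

C = D/d = 34.0/7.9 = 4.3038
K_W = (4C−1)/(4C−4) + 0.615/C = 16.215/13.215 + 0.1429 = 1.3699
τ_max = K·8FD/(πd³) → F_max = τ_allow·πd³/(8DK)
F_max = 667·π·7.9³/(8·34.0·1.3699) = 1.0331e+06/372.62 = 2772.7 N

2770 N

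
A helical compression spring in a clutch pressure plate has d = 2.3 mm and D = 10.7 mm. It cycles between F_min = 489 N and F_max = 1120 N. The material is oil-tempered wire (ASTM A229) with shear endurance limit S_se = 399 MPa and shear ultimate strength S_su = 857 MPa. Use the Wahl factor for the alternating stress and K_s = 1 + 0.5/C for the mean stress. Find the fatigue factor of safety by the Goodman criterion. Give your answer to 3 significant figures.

C = D/d = 10.7/2.3 = 4.6522; K_W = (4C−1)/(4C−4)+0.615/C = 1.3376; K_s = 1+0.5/C = 1.1075
F_a = (F_max−F_min)/2 = 315.5 N; F_m = (F_max+F_min)/2 = 804.5 N
τ_a = K_W·8F_aD/(πd³) = 1.3376 × 706.54 = 945.04 MPa
τ_m = K_s·8F_mD/(πd³) = 1.1075 × 1801.6 = 1995.3 MPa
Goodman: 1/n_f = τ_a/S_se + τ_m/S_su = 945.04/399 + 1995.3/857 = 2.36853 + 2.32820 = 4.6967
n_f = 1/4.6967 = 0.2129

0.213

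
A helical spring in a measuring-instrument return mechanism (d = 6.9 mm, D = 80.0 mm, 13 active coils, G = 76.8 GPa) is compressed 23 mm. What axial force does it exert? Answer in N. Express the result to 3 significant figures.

k = Gd⁴/(8D³N_a) = (76.8×10³)(6.9⁴)/(8·80.0³·13) = 3.2693 N/mm
F = k·δ = 3.2693 × 23 = 75.194 N

75.2 N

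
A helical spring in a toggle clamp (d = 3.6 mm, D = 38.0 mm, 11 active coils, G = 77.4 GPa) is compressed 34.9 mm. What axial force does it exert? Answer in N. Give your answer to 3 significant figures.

94.0 N

k = Gd⁴/(8D³N_a) = (77.4×10³)(3.6⁴)/(8·38.0³·11) = 2.6923 N/mm
F = k·δ = 2.6923 × 34.9 = 93.96 N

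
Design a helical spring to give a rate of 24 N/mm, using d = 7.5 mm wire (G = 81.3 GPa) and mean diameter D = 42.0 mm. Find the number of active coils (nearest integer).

N_a = Gd⁴/(8D³k) = (81.3×10³ × 7.5⁴)/(8 × 42.0³ × 24)
    = 2.57238e+08 / 1.42249e+07 = 18.08 → 18 coils

18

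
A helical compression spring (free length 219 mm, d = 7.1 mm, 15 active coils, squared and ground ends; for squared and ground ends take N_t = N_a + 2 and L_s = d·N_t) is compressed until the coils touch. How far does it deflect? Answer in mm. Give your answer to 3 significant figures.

98.3 mm

N_t = 17; L_s = 7.1·17 = 120.7 mm
δ_solid = L₀ − L_s = 219 − 120.7 = 98.3 mm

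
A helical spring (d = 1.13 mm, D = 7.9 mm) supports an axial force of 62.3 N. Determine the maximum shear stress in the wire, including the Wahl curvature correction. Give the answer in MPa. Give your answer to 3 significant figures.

Spring index C = D/d = 7.9/1.13 = 6.9912
K_W = (4C−1)/(4C−4) + 0.615/C = 26.965/23.965 + 0.0880 = 1.2132
τ₀ = 8FD/(πd³) = 8·62.3·7.9/(π·1.13³) = 3937.36/4.533 = 868.6 MPa
τ_max = K·τ₀ = 1.2132 × 868.6 = 1053.7 MPa

1050 MPa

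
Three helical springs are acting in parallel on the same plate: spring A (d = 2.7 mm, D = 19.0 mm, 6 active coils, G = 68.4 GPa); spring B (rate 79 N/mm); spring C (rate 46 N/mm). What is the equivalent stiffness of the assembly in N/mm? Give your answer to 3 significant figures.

k_A = Gd⁴/(8D³N_a) = (68.4×10³)(2.7⁴)/(8·19.0³·6) = 11.041 N/mm
Parallel: k_eq = 11.041 + 79 + 46 = 136.04 N/mm

136 N/mm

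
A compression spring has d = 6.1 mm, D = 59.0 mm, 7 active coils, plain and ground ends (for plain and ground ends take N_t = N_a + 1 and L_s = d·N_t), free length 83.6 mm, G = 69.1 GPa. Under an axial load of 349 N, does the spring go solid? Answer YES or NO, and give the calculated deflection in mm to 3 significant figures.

k = Gd⁴/(8D³N_a) = (69.1×10³)(6.1⁴)/(8·59.0³·7) = 8.3187 N/mm
N_t = 8; L_s = 6.1·8 = 48.8 mm; δ_solid = L₀ − L_s = 83.6 − 48.8 = 34.8 mm
δ = F/k = 349/8.3187 = 41.954 mm
δ ≥ δ_solid → spring goes solid

YES, δ = 42.0 mm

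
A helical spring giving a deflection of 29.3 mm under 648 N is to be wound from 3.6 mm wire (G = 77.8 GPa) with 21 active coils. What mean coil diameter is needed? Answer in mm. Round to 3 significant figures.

Required rate k = F/δ = 648/29.3 = 22.116 N/mm
D = (Gd⁴/(8N_a·k))^(1/3) = (77.8×10³·3.6⁴/(8·21·22.116))^(1/3)
  = (3517)^(1/3) = 15.2075 mm

15.2 mm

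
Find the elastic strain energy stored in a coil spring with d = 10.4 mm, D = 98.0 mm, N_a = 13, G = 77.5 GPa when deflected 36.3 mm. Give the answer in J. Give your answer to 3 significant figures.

6.10 J

k = Gd⁴/(8D³N_a) = (77.5×10³)(10.4⁴)/(8·98.0³·13) = 9.2624 N/mm
U = ½kδ² = 0.5 × 9.2624 × 36.3² = 6102.5 N·mm = 6.1025 J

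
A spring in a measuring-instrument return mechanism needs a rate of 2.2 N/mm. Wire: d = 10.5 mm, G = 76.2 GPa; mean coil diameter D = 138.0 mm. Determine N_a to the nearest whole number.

20

N_a = Gd⁴/(8D³k) = (76.2×10³ × 10.5⁴)/(8 × 138.0³ × 2.2)
    = 9.26216e+08 / 4.62541e+07 = 20.02 → 20 coils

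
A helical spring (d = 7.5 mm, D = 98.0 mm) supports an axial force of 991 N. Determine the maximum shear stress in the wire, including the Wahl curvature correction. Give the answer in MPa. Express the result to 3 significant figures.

650 MPa

Spring index C = D/d = 98.0/7.5 = 13.0667
K_W = (4C−1)/(4C−4) + 0.615/C = 51.267/48.267 + 0.0471 = 1.1092
τ₀ = 8FD/(πd³) = 8·991·98.0/(π·7.5³) = 776944/1325.4 = 586.21 MPa
τ_max = K·τ₀ = 1.1092 × 586.21 = 650.24 MPa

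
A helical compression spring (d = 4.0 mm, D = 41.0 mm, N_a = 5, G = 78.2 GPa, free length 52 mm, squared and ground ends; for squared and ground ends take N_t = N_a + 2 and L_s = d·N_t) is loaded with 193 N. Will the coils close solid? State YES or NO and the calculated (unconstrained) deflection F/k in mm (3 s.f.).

YES, δ = 26.6 mm

k = Gd⁴/(8D³N_a) = (78.2×10³)(4.0⁴)/(8·41.0³·5) = 7.2616 N/mm
N_t = 7; L_s = 4.0·7 = 28 mm; δ_solid = L₀ − L_s = 52 − 28 = 24 mm
δ = F/k = 193/7.2616 = 26.578 mm
δ ≥ δ_solid → spring goes solid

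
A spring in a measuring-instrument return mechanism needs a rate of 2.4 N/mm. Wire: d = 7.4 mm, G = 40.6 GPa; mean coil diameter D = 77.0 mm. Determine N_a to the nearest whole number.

N_a = Gd⁴/(8D³k) = (40.6×10³ × 7.4⁴)/(8 × 77.0³ × 2.4)
    = 1.21745e+08 / 8.76543e+06 = 13.89 → 14 coils

14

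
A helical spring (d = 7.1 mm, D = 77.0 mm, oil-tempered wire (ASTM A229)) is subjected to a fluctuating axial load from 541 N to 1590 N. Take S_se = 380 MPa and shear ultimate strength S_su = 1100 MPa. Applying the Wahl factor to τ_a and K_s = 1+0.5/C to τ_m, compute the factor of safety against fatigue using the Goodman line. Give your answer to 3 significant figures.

0.708

C = D/d = 77.0/7.1 = 10.8451; K_W = (4C−1)/(4C−4)+0.615/C = 1.1329; K_s = 1+0.5/C = 1.0461
F_a = (F_max−F_min)/2 = 524.5 N; F_m = (F_max+F_min)/2 = 1065.5 N
τ_a = K_W·8F_aD/(πd³) = 1.1329 × 287.34 = 325.53 MPa
τ_m = K_s·8F_mD/(πd³) = 1.0461 × 583.73 = 610.64 MPa
Goodman: 1/n_f = τ_a/S_se + τ_m/S_su = 325.53/380 + 610.64/1100 = 0.85665 + 0.55513 = 1.4118
n_f = 1/1.4118 = 0.7083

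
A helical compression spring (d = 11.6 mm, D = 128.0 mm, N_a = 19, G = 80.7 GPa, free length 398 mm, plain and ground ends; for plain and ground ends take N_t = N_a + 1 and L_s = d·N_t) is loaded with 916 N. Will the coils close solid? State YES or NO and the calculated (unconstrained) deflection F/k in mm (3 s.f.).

k = Gd⁴/(8D³N_a) = (80.7×10³)(11.6⁴)/(8·128.0³·19) = 4.5839 N/mm
N_t = 20; L_s = 11.6·20 = 232 mm; δ_solid = L₀ − L_s = 398 − 232 = 166 mm
δ = F/k = 916/4.5839 = 199.83 mm
δ ≥ δ_solid → spring goes solid

YES, δ = 200 mm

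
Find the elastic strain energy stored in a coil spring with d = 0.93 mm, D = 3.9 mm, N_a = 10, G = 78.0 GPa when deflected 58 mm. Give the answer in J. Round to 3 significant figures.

k = Gd⁴/(8D³N_a) = (78.0×10³)(0.93⁴)/(8·3.9³·10) = 12.295 N/mm
U = ½kδ² = 0.5 × 12.295 × 58² = 20681 N·mm = 20.681 J

20.7 J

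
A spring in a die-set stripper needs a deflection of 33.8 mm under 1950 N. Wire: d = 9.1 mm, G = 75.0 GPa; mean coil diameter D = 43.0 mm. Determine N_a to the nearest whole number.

Required rate k = F/δ = 1950/33.8 = 57.692 N/mm
N_a = Gd⁴/(8D³k) = (75.0×10³ × 9.1⁴)/(8 × 43.0³ × 57.692)
    = 5.14312e+08 / 3.66955e+07 = 14.02 → 14 coils

14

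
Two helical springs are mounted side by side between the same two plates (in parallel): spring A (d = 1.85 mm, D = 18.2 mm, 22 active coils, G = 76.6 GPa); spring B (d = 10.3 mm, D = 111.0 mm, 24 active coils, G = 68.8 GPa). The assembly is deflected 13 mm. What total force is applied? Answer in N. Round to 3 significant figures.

49.3 N

k_A = Gd⁴/(8D³N_a) = (76.6×10³)(1.85⁴)/(8·18.2³·22) = 0.84565 N/mm
k_B = Gd⁴/(8D³N_a) = (68.8×10³)(10.3⁴)/(8·111.0³·24) = 2.9489 N/mm
Parallel: k_eq = 0.84565 + 2.9489 = 3.7946 N/mm
F = k_eq·δ = 3.7946·13 = 49.33 N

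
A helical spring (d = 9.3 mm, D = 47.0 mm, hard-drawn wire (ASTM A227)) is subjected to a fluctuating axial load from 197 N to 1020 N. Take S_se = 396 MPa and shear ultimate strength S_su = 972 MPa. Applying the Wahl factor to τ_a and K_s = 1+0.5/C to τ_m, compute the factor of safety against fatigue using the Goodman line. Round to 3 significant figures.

C = D/d = 47.0/9.3 = 5.0538; K_W = (4C−1)/(4C−4)+0.615/C = 1.3067; K_s = 1+0.5/C = 1.0989
F_a = (F_max−F_min)/2 = 411.5 N; F_m = (F_max+F_min)/2 = 608.5 N
τ_a = K_W·8F_aD/(πd³) = 1.3067 × 61.229 = 80.009 MPa
τ_m = K_s·8F_mD/(πd³) = 1.0989 × 90.542 = 99.5 MPa
Goodman: 1/n_f = τ_a/S_se + τ_m/S_su = 80.009/396 + 99.5/972 = 0.20204 + 0.10237 = 0.30441
n_f = 1/0.30441 = 3.285

3.29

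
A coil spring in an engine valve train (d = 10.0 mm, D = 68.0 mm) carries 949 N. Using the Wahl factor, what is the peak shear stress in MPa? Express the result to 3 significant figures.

200 MPa

Spring index C = D/d = 68.0/10.0 = 6.8000
K_W = (4C−1)/(4C−4) + 0.615/C = 26.200/23.200 + 0.0904 = 1.2198
τ₀ = 8FD/(πd³) = 8·949·68.0/(π·10.0³) = 516256/3141.6 = 164.33 MPa
τ_max = K·τ₀ = 1.2198 × 164.33 = 200.44 MPa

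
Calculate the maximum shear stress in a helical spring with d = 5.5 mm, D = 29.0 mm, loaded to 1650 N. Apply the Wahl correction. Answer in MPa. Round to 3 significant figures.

Spring index C = D/d = 29.0/5.5 = 5.2727
K_W = (4C−1)/(4C−4) + 0.615/C = 20.091/17.091 + 0.1166 = 1.2922
τ₀ = 8FD/(πd³) = 8·1650·29.0/(π·5.5³) = 382800/522.68 = 732.38 MPa
τ_max = K·τ₀ = 1.2922 × 732.38 = 946.35 MPa

946 MPa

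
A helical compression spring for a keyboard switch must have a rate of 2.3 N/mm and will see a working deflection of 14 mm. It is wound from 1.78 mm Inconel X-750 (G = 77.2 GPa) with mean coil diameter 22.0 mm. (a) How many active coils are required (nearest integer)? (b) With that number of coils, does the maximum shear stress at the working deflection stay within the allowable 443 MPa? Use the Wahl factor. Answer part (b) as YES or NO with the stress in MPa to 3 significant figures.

(a) 4 coils; (b) YES, τ_max = 353 MPa

N_a = Gd⁴/(8D³k) = (77.2×10³)(1.78⁴)/(8·22.0³·2.3) = 3.956 → N_a = 4
Actual rate k = Gd⁴/(8D³·4) = 2.2745 N/mm
Working load F = kδ = 2.2745·14 = 31.843 N
C = 22.0/1.78 = 12.3596; K_W = (4C−1)/(4C−4)+0.615/C = 1.1158
τ_max = K_W·8FD/(πd³) = 1.1158·316.31 = 352.93 MPa
τ_max ≤ 443 MPa → acceptable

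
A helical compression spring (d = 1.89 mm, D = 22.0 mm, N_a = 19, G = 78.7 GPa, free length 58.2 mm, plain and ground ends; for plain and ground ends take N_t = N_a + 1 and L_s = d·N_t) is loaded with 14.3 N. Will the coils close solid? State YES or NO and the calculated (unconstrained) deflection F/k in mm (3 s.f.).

YES, δ = 23.0 mm

k = Gd⁴/(8D³N_a) = (78.7×10³)(1.89⁴)/(8·22.0³·19) = 0.62046 N/mm
N_t = 20; L_s = 1.89·20 = 37.8 mm; δ_solid = L₀ − L_s = 58.2 − 37.8 = 20.4 mm
δ = F/k = 14.3/0.62046 = 23.048 mm
δ ≥ δ_solid → spring goes solid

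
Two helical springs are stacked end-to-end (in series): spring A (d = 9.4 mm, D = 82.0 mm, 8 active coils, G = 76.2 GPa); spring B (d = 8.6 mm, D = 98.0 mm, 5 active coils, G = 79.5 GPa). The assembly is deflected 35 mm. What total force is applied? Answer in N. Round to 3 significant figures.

k_A = Gd⁴/(8D³N_a) = (76.2×10³)(9.4⁴)/(8·82.0³·8) = 16.86 N/mm
k_B = Gd⁴/(8D³N_a) = (79.5×10³)(8.6⁴)/(8·98.0³·5) = 11.551 N/mm
Series: 1/k_eq = 1/16.86 + 1/11.551 = 0.14589; k_eq = 6.8547 N/mm
F = k_eq·δ = 6.8547·35 = 239.91 N

240 N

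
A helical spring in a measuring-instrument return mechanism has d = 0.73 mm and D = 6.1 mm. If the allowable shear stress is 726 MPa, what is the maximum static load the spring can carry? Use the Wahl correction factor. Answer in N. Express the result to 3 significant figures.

15.5 N

C = D/d = 6.1/0.73 = 8.3562
K_W = (4C−1)/(4C−4) + 0.615/C = 32.425/29.425 + 0.0736 = 1.1756
τ_max = K·8FD/(πd³) → F_max = τ_allow·πd³/(8DK)
F_max = 726·π·0.73³/(8·6.1·1.1756) = 887.27/57.367 = 15.467 N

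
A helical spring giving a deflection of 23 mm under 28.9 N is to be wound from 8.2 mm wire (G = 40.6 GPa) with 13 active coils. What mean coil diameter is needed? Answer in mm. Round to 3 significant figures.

112 mm

Required rate k = F/δ = 28.9/23 = 1.2565 N/mm
D = (Gd⁴/(8N_a·k))^(1/3) = (40.6×10³·8.2⁴/(8·13·1.2565))^(1/3)
  = (1.40468e+06)^(1/3) = 111.9935 mm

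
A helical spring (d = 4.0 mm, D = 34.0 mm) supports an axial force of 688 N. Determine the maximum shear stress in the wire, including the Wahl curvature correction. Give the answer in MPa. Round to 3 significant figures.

Spring index C = D/d = 34.0/4.0 = 8.5000
K_W = (4C−1)/(4C−4) + 0.615/C = 33.000/30.000 + 0.0724 = 1.1724
τ₀ = 8FD/(πd³) = 8·688·34.0/(π·4.0³) = 187136/201.06 = 930.74 MPa
τ_max = K·τ₀ = 1.1724 × 930.74 = 1091.2 MPa

1090 MPa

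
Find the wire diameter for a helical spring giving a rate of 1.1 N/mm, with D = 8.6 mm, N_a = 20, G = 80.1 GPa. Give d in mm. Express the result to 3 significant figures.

d = (8D³N_a·k / G)^(1/4) = (8·8.6³·20·1.1 / (80.1×10³))^0.25
  = (1.3976)^0.25 = 1.0873 mm

1.09 mm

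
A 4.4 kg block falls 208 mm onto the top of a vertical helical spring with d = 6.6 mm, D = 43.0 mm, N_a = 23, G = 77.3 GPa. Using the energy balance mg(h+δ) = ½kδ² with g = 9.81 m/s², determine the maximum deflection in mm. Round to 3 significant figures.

k = Gd⁴/(8D³N_a) = (77.3×10³)(6.6⁴)/(8·43.0³·23) = 10.026 N/mm
W = mg = 4.4 × 9.81 = 43.164 N
½kδ² − Wδ − Wh = 0 → δ = (W + √(W² + 2kWh))/k
δ = (43.164 + √(1863.1 + 180031))/10.026 = (43.164 + 426.49)/10.026 = 46.843 mm

46.8 mm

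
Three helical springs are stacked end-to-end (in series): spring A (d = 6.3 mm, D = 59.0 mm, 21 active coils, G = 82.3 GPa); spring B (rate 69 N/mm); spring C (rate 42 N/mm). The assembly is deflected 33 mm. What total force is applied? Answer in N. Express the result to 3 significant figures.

k_A = Gd⁴/(8D³N_a) = (82.3×10³)(6.3⁴)/(8·59.0³·21) = 3.7575 N/mm
Series: 1/k_eq = 1/3.7575 + 1/69 + 1/42 = 0.30444; k_eq = 3.2847 N/mm
F = k_eq·δ = 3.2847·33 = 108.4 N

108 N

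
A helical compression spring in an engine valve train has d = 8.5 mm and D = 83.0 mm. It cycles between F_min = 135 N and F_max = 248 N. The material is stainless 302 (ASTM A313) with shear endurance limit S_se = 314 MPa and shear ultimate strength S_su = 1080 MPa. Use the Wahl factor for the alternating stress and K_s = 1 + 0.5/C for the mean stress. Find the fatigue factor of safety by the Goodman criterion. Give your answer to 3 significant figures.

7.39

C = D/d = 83.0/8.5 = 9.7647; K_W = (4C−1)/(4C−4)+0.615/C = 1.1486; K_s = 1+0.5/C = 1.0512
F_a = (F_max−F_min)/2 = 56.5 N; F_m = (F_max+F_min)/2 = 191.5 N
τ_a = K_W·8F_aD/(πd³) = 1.1486 × 19.445 = 22.334 MPa
τ_m = K_s·8F_mD/(πd³) = 1.0512 × 65.907 = 69.282 MPa
Goodman: 1/n_f = τ_a/S_se + τ_m/S_su = 22.334/314 + 69.282/1080 = 0.07113 + 0.06415 = 0.13528
n_f = 1/0.13528 = 7.392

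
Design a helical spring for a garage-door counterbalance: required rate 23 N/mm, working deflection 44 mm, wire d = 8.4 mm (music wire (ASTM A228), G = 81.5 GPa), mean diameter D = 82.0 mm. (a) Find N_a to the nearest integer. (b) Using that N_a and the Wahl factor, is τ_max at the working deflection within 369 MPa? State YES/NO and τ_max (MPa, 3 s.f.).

N_a = Gd⁴/(8D³k) = (81.5×10³)(8.4⁴)/(8·82.0³·23) = 4 → N_a = 4
Actual rate k = Gd⁴/(8D³·4) = 22.998 N/mm
Working load F = kδ = 22.998·44 = 1011.9 N
C = 82.0/8.4 = 9.7619; K_W = (4C−1)/(4C−4)+0.615/C = 1.1486
τ_max = K_W·8FD/(πd³) = 1.1486·356.49 = 409.47 MPa
τ_max > 369 MPa → exceeds allowable

(a) 4 coils; (b) NO, τ_max = 409 MPa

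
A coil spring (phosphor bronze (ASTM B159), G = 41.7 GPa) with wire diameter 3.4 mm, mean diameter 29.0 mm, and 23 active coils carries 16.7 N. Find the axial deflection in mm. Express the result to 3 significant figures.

13.4 mm

k = Gd⁴/(8D³N_a) = (41.7×10³)(3.4⁴)/(8·29.0³·23) = 1.2418 N/mm
δ = F/k = 16.7 / 1.2418 = 13.449 mm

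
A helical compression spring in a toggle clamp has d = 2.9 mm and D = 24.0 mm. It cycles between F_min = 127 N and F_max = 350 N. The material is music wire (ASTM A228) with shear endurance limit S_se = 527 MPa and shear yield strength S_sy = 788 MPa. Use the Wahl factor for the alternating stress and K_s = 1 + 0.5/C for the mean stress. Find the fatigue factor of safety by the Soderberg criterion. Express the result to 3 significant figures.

0.700

C = D/d = 24.0/2.9 = 8.2759; K_W = (4C−1)/(4C−4)+0.615/C = 1.1774; K_s = 1+0.5/C = 1.0604
F_a = (F_max−F_min)/2 = 111.5 N; F_m = (F_max+F_min)/2 = 238.5 N
τ_a = K_W·8F_aD/(πd³) = 1.1774 × 279.4 = 328.97 MPa
τ_m = K_s·8F_mD/(πd³) = 1.0604 × 597.65 = 633.76 MPa
Soderberg: 1/n_f = τ_a/S_se + τ_m/S_sy = 328.97/527 + 633.76/788 = 0.62423 + 0.80426 = 1.4285
n_f = 1/1.4285 = 0.7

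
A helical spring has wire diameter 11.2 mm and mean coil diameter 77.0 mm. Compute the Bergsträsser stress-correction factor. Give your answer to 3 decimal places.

1.204

C = D/d = 77.0/11.2 = 6.8750
K_B = (4C+2)/(4C−3) = 29.500/24.500 = 1.2041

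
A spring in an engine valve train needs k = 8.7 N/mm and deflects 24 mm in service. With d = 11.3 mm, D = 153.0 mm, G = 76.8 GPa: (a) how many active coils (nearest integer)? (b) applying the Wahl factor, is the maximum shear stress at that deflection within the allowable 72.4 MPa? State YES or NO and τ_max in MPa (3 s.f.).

(a) 5 coils; (b) YES, τ_max = 62.6 MPa

N_a = Gd⁴/(8D³k) = (76.8×10³)(11.3⁴)/(8·153.0³·8.7) = 5.023 → N_a = 5
Actual rate k = Gd⁴/(8D³·5) = 8.7406 N/mm
Working load F = kδ = 8.7406·24 = 209.77 N
C = 153.0/11.3 = 13.5398; K_W = (4C−1)/(4C−4)+0.615/C = 1.1052
τ_max = K_W·8FD/(πd³) = 1.1052·56.643 = 62.604 MPa
τ_max ≤ 72.4 MPa → acceptable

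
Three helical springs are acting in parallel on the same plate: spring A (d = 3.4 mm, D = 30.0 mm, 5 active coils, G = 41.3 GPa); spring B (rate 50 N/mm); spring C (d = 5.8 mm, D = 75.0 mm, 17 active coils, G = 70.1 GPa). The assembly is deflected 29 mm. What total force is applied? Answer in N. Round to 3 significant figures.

1640 N

k_A = Gd⁴/(8D³N_a) = (41.3×10³)(3.4⁴)/(8·30.0³·5) = 5.1102 N/mm
k_C = Gd⁴/(8D³N_a) = (70.1×10³)(5.8⁴)/(8·75.0³·17) = 1.3826 N/mm
Parallel: k_eq = 5.1102 + 50 + 1.3826 = 56.493 N/mm
F = k_eq·δ = 56.493·29 = 1638.3 N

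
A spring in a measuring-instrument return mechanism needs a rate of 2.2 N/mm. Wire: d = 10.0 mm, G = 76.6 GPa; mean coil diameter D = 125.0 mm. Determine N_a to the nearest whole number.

22

N_a = Gd⁴/(8D³k) = (76.6×10³ × 10.0⁴)/(8 × 125.0³ × 2.2)
    = 7.66e+08 / 3.4375e+07 = 22.28 → 22 coils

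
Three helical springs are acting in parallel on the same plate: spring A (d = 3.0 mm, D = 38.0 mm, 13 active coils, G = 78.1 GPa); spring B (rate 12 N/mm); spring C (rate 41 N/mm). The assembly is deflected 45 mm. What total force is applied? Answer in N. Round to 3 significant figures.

k_A = Gd⁴/(8D³N_a) = (78.1×10³)(3.0⁴)/(8·38.0³·13) = 1.1085 N/mm
Parallel: k_eq = 1.1085 + 12 + 41 = 54.109 N/mm
F = k_eq·δ = 54.109·45 = 2434.9 N

2430 N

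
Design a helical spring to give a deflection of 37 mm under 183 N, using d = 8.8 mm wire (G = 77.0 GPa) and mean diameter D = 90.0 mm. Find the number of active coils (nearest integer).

Required rate k = F/δ = 183/37 = 4.9459 N/mm
N_a = Gd⁴/(8D³k) = (77.0×10³ × 8.8⁴)/(8 × 90.0³ × 4.9459)
    = 4.61765e+08 / 2.88448e+07 = 16.01 → 16 coils

16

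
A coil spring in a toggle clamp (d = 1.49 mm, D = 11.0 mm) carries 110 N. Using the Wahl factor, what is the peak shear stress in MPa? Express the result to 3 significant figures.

1120 MPa

Spring index C = D/d = 11.0/1.49 = 7.3826
K_W = (4C−1)/(4C−4) + 0.615/C = 28.530/25.530 + 0.0833 = 1.2008
τ₀ = 8FD/(πd³) = 8·110·11.0/(π·1.49³) = 9680/10.392 = 931.47 MPa
τ_max = K·τ₀ = 1.2008 × 931.47 = 1118.5 MPa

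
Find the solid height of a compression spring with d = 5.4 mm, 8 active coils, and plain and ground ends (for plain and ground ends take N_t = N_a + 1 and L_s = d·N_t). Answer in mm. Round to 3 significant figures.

plain and ground ends: N_t = N_a + 1 = 8 + 1 = 9
L_s = d·N_t = 5.4 × 9 = 48.6 mm

48.6 mm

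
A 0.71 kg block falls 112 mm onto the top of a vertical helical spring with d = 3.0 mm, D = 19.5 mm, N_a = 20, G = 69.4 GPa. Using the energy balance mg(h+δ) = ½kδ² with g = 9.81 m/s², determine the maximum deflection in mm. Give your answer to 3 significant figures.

k = Gd⁴/(8D³N_a) = (69.4×10³)(3.0⁴)/(8·19.5³·20) = 4.7383 N/mm
W = mg = 0.71 × 9.81 = 6.9651 N
½kδ² − Wδ − Wh = 0 → δ = (W + √(W² + 2kWh))/k
δ = (6.9651 + √(48.513 + 7392.58))/4.7383 = (6.9651 + 86.262)/4.7383 = 19.675 mm

19.7 mm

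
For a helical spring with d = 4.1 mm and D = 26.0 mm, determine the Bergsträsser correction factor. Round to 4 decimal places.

C = D/d = 26.0/4.1 = 6.3415
K_B = (4C+2)/(4C−3) = 27.366/22.366 = 1.2236

1.2236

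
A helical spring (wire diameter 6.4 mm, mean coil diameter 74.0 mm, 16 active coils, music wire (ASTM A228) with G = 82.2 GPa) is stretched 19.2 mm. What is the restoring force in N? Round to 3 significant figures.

51.0 N

k = Gd⁴/(8D³N_a) = (82.2×10³)(6.4⁴)/(8·74.0³·16) = 2.6588 N/mm
F = k·δ = 2.6588 × 19.2 = 51.049 N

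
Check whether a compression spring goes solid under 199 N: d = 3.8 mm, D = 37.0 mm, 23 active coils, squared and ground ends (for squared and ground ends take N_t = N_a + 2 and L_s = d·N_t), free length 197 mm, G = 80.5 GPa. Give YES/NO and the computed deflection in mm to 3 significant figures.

YES, δ = 110 mm

k = Gd⁴/(8D³N_a) = (80.5×10³)(3.8⁴)/(8·37.0³·23) = 1.801 N/mm
N_t = 25; L_s = 3.8·25 = 95 mm; δ_solid = L₀ − L_s = 197 − 95 = 102 mm
δ = F/k = 199/1.801 = 110.5 mm
δ ≥ δ_solid → spring goes solid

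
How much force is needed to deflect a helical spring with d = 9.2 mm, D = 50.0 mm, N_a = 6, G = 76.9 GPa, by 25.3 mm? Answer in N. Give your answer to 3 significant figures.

k = Gd⁴/(8D³N_a) = (76.9×10³)(9.2⁴)/(8·50.0³·6) = 91.818 N/mm
F = k·δ = 91.818 × 25.3 = 2323 N

2320 N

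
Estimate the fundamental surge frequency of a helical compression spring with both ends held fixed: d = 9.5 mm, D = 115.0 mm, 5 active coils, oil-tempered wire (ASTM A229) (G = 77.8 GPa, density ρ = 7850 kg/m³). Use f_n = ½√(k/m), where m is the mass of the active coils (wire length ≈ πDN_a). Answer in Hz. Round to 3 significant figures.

k = Gd⁴/(8D³N_a) = (77.8×10³)(9.5⁴)/(8·115.0³·5) = 10.416 N/mm = 10416 N/m
Wire length L = πDN_a = π·115.0·5 = 1806.4 mm
m = ρ·(πd²/4)·L = 7850 × 70.882×10⁻⁶ m² × 1.8064 m = 1.0051 kg
f_n = ½√(k/m) = 0.5·√(10416/1.0051) = 0.5·√(10363) = 50.9 Hz

50.9 Hz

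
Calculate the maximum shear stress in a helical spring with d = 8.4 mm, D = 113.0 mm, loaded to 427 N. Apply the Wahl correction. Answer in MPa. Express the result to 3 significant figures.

Spring index C = D/d = 113.0/8.4 = 13.4524
K_W = (4C−1)/(4C−4) + 0.615/C = 52.810/49.810 + 0.0457 = 1.1059
τ₀ = 8FD/(πd³) = 8·427·113.0/(π·8.4³) = 386008/1862 = 207.3 MPa
τ_max = K·τ₀ = 1.1059 × 207.3 = 229.27 MPa

229 MPa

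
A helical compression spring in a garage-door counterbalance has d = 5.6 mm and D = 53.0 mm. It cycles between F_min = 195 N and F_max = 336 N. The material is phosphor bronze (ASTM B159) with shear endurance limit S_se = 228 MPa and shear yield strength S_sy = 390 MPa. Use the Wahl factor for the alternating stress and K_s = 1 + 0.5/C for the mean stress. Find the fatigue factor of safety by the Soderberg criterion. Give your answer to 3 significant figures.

C = D/d = 53.0/5.6 = 9.4643; K_W = (4C−1)/(4C−4)+0.615/C = 1.1536; K_s = 1+0.5/C = 1.0528
F_a = (F_max−F_min)/2 = 70.5 N; F_m = (F_max+F_min)/2 = 265.5 N
τ_a = K_W·8F_aD/(πd³) = 1.1536 × 54.18 = 62.502 MPa
τ_m = K_s·8F_mD/(πd³) = 1.0528 × 204.04 = 214.82 MPa
Soderberg: 1/n_f = τ_a/S_se + τ_m/S_sy = 62.502/228 + 214.82/390 = 0.27413 + 0.55082 = 0.82495
n_f = 1/0.82495 = 1.212

1.21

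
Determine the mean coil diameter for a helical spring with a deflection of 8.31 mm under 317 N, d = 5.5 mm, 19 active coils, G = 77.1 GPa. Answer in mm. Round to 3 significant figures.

23.0 mm

Required rate k = F/δ = 317/8.31 = 38.147 N/mm
D = (Gd⁴/(8N_a·k))^(1/3) = (77.1×10³·5.5⁴/(8·19·38.147))^(1/3)
  = (12167.6)^(1/3) = 23.0003 mm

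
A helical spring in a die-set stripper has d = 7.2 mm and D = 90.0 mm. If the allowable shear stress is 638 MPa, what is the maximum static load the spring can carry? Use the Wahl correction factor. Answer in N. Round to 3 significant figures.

C = D/d = 90.0/7.2 = 12.5000
K_W = (4C−1)/(4C−4) + 0.615/C = 49.000/46.000 + 0.0492 = 1.1144
τ_max = K·8FD/(πd³) → F_max = τ_allow·πd³/(8DK)
F_max = 638·π·7.2³/(8·90.0·1.1144) = 7.4811e+05/802.38 = 932.37 N

932 N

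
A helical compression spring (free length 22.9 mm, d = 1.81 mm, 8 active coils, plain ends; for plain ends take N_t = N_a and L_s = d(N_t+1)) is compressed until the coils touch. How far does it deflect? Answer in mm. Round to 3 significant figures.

6.61 mm

N_t = 8; L_s = 1.81·9 = 16.29 mm
δ_solid = L₀ − L_s = 22.9 − 16.29 = 6.61 mm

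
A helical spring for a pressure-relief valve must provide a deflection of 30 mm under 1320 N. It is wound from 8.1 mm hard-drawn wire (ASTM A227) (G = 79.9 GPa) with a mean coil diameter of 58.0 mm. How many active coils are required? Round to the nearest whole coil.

Required rate k = F/δ = 1320/30 = 44 N/mm
N_a = Gd⁴/(8D³k) = (79.9×10³ × 8.1⁴)/(8 × 58.0³ × 44)
    = 3.43943e+08 / 6.86794e+07 = 5.008 → 5 coils

5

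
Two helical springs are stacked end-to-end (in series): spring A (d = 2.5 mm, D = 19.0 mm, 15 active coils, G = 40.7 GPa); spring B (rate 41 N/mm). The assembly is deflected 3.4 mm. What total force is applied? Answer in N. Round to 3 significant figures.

k_A = Gd⁴/(8D³N_a) = (40.7×10³)(2.5⁴)/(8·19.0³·15) = 1.9316 N/mm
Series: 1/k_eq = 1/1.9316 + 1/41 = 0.5421; k_eq = 1.8447 N/mm
F = k_eq·δ = 1.8447·3.4 = 6.2719 N

6.27 N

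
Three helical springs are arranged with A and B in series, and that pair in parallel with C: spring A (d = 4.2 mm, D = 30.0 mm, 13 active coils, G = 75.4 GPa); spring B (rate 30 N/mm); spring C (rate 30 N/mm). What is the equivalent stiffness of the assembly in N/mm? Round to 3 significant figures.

36.5 N/mm

k_A = Gd⁴/(8D³N_a) = (75.4×10³)(4.2⁴)/(8·30.0³·13) = 8.3555 N/mm
Springs A,B series: k_AB = 1/(1/8.3555+1/30) = 6.5353 N/mm; parallel with C: k_eq = 6.5353+30 = 36.535 N/mm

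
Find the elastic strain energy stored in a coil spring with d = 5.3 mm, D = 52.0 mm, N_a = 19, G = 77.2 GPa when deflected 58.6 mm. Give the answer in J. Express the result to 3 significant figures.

k = Gd⁴/(8D³N_a) = (77.2×10³)(5.3⁴)/(8·52.0³·19) = 2.8501 N/mm
U = ½kδ² = 0.5 × 2.8501 × 58.6² = 4893.6 N·mm = 4.8936 J

4.89 J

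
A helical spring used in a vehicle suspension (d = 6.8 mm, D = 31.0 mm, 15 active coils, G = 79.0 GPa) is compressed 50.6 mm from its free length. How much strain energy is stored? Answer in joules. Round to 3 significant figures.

60.5 J

k = Gd⁴/(8D³N_a) = (79.0×10³)(6.8⁴)/(8·31.0³·15) = 47.249 N/mm
U = ½kδ² = 0.5 × 47.249 × 50.6² = 60488 N·mm = 60.488 J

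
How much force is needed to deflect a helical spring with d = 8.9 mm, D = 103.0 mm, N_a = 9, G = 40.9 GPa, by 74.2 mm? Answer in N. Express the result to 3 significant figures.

k = Gd⁴/(8D³N_a) = (40.9×10³)(8.9⁴)/(8·103.0³·9) = 3.2617 N/mm
F = k·δ = 3.2617 × 74.2 = 242.02 N

242 N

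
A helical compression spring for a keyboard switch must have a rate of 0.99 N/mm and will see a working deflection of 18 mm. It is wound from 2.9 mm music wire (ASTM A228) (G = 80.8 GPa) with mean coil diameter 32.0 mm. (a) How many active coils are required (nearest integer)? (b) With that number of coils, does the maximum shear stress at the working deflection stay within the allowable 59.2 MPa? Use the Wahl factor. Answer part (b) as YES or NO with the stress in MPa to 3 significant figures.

(a) 22 coils; (b) NO, τ_max = 67.4 MPa

N_a = Gd⁴/(8D³k) = (80.8×10³)(2.9⁴)/(8·32.0³·0.99) = 22.02 → N_a = 22
Actual rate k = Gd⁴/(8D³·22) = 0.99092 N/mm
Working load F = kδ = 0.99092·18 = 17.837 N
C = 32.0/2.9 = 11.0345; K_W = (4C−1)/(4C−4)+0.615/C = 1.1305
τ_max = K_W·8FD/(πd³) = 1.1305·59.595 = 67.371 MPa
τ_max > 59.2 MPa → exceeds allowable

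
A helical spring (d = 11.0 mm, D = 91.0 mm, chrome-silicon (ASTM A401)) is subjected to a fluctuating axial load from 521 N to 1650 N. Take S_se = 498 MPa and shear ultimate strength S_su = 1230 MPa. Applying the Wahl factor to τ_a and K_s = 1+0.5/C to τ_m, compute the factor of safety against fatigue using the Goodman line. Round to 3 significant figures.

2.53

C = D/d = 91.0/11.0 = 8.2727; K_W = (4C−1)/(4C−4)+0.615/C = 1.1775; K_s = 1+0.5/C = 1.0604
F_a = (F_max−F_min)/2 = 564.5 N; F_m = (F_max+F_min)/2 = 1085.5 N
τ_a = K_W·8F_aD/(πd³) = 1.1775 × 98.281 = 115.72 MPa
τ_m = K_s·8F_mD/(πd³) = 1.0604 × 188.99 = 200.41 MPa
Goodman: 1/n_f = τ_a/S_se + τ_m/S_su = 115.72/498 + 200.41/1230 = 0.23237 + 0.16293 = 0.39531
n_f = 1/0.39531 = 2.53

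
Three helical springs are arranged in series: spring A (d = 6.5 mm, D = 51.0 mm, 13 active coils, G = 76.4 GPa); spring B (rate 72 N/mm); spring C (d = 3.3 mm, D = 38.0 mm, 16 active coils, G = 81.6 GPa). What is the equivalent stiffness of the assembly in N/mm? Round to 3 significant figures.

1.19 N/mm

k_A = Gd⁴/(8D³N_a) = (76.4×10³)(6.5⁴)/(8·51.0³·13) = 9.8856 N/mm
k_C = Gd⁴/(8D³N_a) = (81.6×10³)(3.3⁴)/(8·38.0³·16) = 1.3778 N/mm
Series: 1/k_eq = 1/9.8856 + 1/72 + 1/1.3778 = 0.84084; k_eq = 1.1893 N/mm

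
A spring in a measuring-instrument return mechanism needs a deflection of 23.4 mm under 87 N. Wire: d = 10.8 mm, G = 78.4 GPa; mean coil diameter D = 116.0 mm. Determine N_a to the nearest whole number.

23

Required rate k = F/δ = 87/23.4 = 3.7179 N/mm
N_a = Gd⁴/(8D³k) = (78.4×10³ × 10.8⁴)/(8 × 116.0³ × 3.7179)
    = 1.06662e+09 / 4.64267e+07 = 22.97 → 23 coils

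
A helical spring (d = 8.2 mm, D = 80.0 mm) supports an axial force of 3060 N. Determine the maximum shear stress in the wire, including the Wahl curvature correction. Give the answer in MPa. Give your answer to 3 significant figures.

1300 MPa

Spring index C = D/d = 80.0/8.2 = 9.7561
K_W = (4C−1)/(4C−4) + 0.615/C = 38.024/35.024 + 0.0630 = 1.1487
τ₀ = 8FD/(πd³) = 8·3060·80.0/(π·8.2³) = 1.9584e+06/1732.2 = 1130.6 MPa
τ_max = K·τ₀ = 1.1487 × 1130.6 = 1298.7 MPa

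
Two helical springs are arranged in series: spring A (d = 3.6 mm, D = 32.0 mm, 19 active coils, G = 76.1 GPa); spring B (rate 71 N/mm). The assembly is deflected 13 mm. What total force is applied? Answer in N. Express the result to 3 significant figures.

32.2 N

k_A = Gd⁴/(8D³N_a) = (76.1×10³)(3.6⁴)/(8·32.0³·19) = 2.5663 N/mm
Series: 1/k_eq = 1/2.5663 + 1/71 = 0.40376; k_eq = 2.4767 N/mm
F = k_eq·δ = 2.4767·13 = 32.198 N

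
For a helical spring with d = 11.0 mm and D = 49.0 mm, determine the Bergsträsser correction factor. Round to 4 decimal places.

C = D/d = 49.0/11.0 = 4.4545
K_B = (4C+2)/(4C−3) = 19.818/14.818 = 1.3374

1.3374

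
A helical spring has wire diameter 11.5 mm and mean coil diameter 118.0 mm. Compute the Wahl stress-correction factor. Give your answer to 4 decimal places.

1.1409

C = D/d = 118.0/11.5 = 10.2609
K_W = (4C−1)/(4C−4) + 0.615/C = 40.043/37.043 + 0.0599 = 1.1409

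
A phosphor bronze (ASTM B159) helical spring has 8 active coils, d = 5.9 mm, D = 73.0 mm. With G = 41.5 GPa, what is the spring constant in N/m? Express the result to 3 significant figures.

k = Gd⁴/(8D³N_a) = (41.5×10³ × 5.9⁴) / (8 × 73.0³ × 8)
  = 5.0287e+07 / 2.48971e+07 = 2.0198 N/mm = 2019.8 N/m

2020 N/m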